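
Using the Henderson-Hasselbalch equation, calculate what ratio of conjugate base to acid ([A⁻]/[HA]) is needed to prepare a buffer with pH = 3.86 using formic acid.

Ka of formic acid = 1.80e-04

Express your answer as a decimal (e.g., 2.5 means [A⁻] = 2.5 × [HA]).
[A⁻]/[HA] = 1.304

pKa = −log(1.80e-04) = 3.7447. pH = pKa + log([A⁻]/[HA]). 3.86 = 3.7447 + log(ratio). log(ratio) = 3.86 − 3.7447 = 0.1153. ratio = 10^(0.1153) = 1.304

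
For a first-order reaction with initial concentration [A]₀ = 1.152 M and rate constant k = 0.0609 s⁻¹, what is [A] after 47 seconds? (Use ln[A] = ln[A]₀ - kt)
0.0658 M

ln[A] = ln[A]₀ - k·t = ln(1.152) - (0.0609)·(47) = 0.1415 - 2.8623 = -2.7208
[A] = e^(-2.7208) = 0.0658 M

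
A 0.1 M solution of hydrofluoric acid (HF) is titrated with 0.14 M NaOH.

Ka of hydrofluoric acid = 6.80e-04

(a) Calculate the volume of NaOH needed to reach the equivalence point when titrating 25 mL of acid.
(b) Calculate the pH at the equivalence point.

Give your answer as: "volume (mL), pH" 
V = 17.9 mL, pH = 7.97

(a) At equivalence: moles acid = moles base.
moles acid = 0.1 × 0.025 = 0.0025 mol; V_NaOH = 0.0025/0.14 = 0.01786 L = 17.9 mL.
(b) At equivalence, all acid → conjugate base A⁻ at [A⁻] = 0.0025/0.04286 = 0.05833 M.
Kb = Kw/Ka = 1.0e-14/6.80e-04 = 1.471e-11; [OH⁻] = √(Kb·[A⁻]) = 9.262e-07; pOH = 6.03; pH = 14 − pOH = 7.97.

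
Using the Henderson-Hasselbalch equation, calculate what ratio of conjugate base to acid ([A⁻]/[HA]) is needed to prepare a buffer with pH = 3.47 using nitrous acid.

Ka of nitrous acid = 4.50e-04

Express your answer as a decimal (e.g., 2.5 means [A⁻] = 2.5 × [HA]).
[A⁻]/[HA] = 1.328

pKa = −log(4.50e-04) = 3.3468. pH = pKa + log([A⁻]/[HA]). 3.47 = 3.3468 + log(ratio). log(ratio) = 3.47 − 3.3468 = 0.1232. ratio = 10^(0.1232) = 1.328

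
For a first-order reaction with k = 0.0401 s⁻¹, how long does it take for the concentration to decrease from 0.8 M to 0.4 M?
17.29 s

From ln[A] = ln[A]₀ - k·t: t = ln([A]₀/[A])/k = ln(0.8/0.4)/0.0401 = ln(2.0000)/0.0401 = 0.6931/0.0401 = 17.29 s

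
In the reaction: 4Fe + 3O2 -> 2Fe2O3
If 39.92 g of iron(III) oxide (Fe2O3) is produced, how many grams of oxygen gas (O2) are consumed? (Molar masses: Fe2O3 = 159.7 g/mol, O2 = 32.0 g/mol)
Moles of Fe2O3 = 39.92 g ÷ 159.7 g/mol = 0.249969 mol
Mole ratio: 3 mol O2 / 2 mol Fe2O3
Moles of O2 = 0.249969 × (3/2) = 0.374953 mol
Mass of O2 = 0.374953 mol × 32.0 g/mol = 12 g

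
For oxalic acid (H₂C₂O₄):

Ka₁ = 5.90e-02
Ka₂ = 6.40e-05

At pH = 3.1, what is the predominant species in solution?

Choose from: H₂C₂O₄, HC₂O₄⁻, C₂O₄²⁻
HC₂O₄⁻

pKa1 = 1.23, pKa2 = 4.19. Each pKa is the crossover between adjacent species; pH = 3.1 lies in the region where HC₂O₄⁻ predominates.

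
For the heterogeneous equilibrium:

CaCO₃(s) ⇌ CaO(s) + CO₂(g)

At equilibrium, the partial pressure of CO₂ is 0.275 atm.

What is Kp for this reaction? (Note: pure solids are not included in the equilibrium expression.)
K_p = 0.275

Solids (CaCO₃, CaO) have activity 1 and are excluded.
Kp = P(CO₂) = 0.275.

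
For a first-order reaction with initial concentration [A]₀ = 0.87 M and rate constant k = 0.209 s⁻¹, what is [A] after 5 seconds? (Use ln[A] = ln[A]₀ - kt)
0.3060 M

ln[A] = ln[A]₀ - k·t = ln(0.87) - (0.209)·(5) = -0.1393 - 1.0450 = -1.1843
[A] = e^(-1.1843) = 0.3060 M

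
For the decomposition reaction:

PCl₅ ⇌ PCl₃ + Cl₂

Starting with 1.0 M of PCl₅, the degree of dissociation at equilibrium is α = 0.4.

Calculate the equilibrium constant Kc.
K_c = 0.2667

x = α·[A]₀ = 0.4 × 1.0 = 0.4 M dissociated.
At eq: [PCl₅] = 1.0 − 0.4 = 0.6 M; [PCl₃] = [Cl₂] = x = 0.4 M.
Kc = [PCl₃][Cl₂]/[PCl₅] = (0.4)²/0.6 = 0.2667.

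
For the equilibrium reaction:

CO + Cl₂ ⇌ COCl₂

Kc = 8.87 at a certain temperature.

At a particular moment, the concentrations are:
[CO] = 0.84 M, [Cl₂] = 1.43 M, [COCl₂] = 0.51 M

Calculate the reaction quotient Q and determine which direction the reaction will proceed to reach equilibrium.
Q = 0.425, Q < K, reaction proceeds forward (toward products)

Q = ([COCl₂]) / ([CO] × [Cl₂])
  = ((0.51)) / ((0.84)·(1.43)) = 0.51/1.2012 = 0.4246
Since Q = 0.4246 < Kc = 8.87, the reaction proceeds forward (toward products) to reach equilibrium.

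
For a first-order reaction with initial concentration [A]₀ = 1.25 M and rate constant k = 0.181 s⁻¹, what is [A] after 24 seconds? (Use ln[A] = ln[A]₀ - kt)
0.0162 M

ln[A] = ln[A]₀ - k·t = ln(1.25) - (0.181)·(24) = 0.2231 - 4.3440 = -4.1209
[A] = e^(-4.1209) = 0.0162 M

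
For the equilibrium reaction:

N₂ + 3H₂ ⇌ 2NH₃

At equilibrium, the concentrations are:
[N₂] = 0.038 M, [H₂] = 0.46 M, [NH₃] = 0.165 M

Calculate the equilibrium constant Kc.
K_c = 7.3606

Kc = ([NH₃]^2) / ([N₂] × [H₂]^3)
   = ((0.165)^2) / ((0.038)·(0.46)^3)
   = 0.027225 / 0.0036988 = 7.3606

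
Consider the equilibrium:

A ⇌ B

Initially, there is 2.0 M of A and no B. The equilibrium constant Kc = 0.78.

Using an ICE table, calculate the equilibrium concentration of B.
[B] = 0.876 M

ICE: [A] = 2.0 − x, [B] = x.
Kc = x/(2.0 − x) = 0.78 ⇒ x = 0.78·2.0/(1 + 0.78) = 1.56/1.78 = 0.8764.
[B] = x = 0.876 M.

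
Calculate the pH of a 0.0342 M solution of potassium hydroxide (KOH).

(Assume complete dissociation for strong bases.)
pH = 12.53

[OH⁻] = 0.0342 M for strong base. pOH = -log[OH⁻] = 1.47, pH = 14 - pOH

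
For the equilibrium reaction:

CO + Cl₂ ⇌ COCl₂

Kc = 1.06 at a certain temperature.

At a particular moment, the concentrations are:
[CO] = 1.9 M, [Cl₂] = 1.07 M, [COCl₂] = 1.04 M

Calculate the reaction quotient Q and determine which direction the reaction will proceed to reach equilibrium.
Q = 0.512, Q < K, reaction proceeds forward (toward products)

Q = ([COCl₂]) / ([CO] × [Cl₂])
  = ((1.04)) / ((1.9)·(1.07)) = 1.04/2.033 = 0.5116
Since Q = 0.5116 < Kc = 1.06, the reaction proceeds forward (toward products) to reach equilibrium.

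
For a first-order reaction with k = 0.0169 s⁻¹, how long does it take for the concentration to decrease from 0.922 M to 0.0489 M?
173.77 s

From ln[A] = ln[A]₀ - k·t: t = ln([A]₀/[A])/k = ln(0.922/0.0489)/0.0169 = ln(18.8548)/0.0169 = 2.9368/0.0169 = 173.77 s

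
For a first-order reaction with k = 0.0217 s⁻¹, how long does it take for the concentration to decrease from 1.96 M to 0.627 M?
52.52 s

From ln[A] = ln[A]₀ - k·t: t = ln([A]₀/[A])/k = ln(1.96/0.627)/0.0217 = ln(3.1260)/0.0217 = 1.1398/0.0217 = 52.52 s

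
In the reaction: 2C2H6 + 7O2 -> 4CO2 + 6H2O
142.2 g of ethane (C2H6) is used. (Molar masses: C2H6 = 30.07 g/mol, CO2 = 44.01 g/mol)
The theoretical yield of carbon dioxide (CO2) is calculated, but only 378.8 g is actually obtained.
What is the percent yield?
Moles of C2H6 = 142.2 g ÷ 30.07 g/mol = 4.72897 mol
Mole ratio: 4 mol CO2 / 2 mol C2H6
Moles of CO2 = 4.72897 × (4/2) = 9.45793 mol
Theoretical yield = 9.45793 mol × 44.01 g/mol = 416.24 g
Actual yield = 378.8 g
Percent yield = (378.8 / 416.24) × 100% = 91.0%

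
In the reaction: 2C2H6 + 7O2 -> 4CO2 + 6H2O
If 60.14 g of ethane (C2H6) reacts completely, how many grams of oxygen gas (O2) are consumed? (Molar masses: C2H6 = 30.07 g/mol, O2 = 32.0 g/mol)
Moles of C2H6 = 60.14 g ÷ 30.07 g/mol = 2 mol
Mole ratio: 7 mol O2 / 2 mol C2H6
Moles of O2 = 2 × (7/2) = 7 mol
Mass of O2 = 7 mol × 32.0 g/mol = 224 g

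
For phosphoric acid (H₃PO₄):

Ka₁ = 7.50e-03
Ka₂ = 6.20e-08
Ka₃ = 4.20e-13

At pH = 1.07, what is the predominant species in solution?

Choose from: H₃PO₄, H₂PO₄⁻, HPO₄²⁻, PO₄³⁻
H₃PO₄

pKa1 = 2.12, pKa2 = 7.21, pKa3 = 12.38. Each pKa is the crossover between adjacent species; pH = 1.07 lies in the region where H₃PO₄ predominates.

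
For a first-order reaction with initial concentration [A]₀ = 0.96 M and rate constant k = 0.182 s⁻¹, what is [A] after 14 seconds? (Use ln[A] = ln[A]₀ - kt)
0.0751 M

ln[A] = ln[A]₀ - k·t = ln(0.96) - (0.182)·(14) = -0.0408 - 2.5480 = -2.5888
[A] = e^(-2.5888) = 0.0751 M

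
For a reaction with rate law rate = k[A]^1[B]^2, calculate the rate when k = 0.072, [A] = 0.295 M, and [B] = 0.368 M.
0.002876 M/s

rate = k·[A]^1·[B]^2 = 0.072·(0.295)^1·(0.368)^2 = 0.072·0.295·0.135424 = 0.002876 M/s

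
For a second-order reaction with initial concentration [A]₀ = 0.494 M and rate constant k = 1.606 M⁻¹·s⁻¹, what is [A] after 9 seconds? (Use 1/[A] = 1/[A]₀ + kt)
0.0607 M

1/[A] = 1/[A]₀ + k·t = 1/0.494 + (1.606)·(9) = 2.0243 + 14.4540 = 16.4783
[A] = 1/16.4783 = 0.0607 M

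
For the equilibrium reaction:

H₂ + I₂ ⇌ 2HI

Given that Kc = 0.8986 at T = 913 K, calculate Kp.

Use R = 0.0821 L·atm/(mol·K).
K_p = 0.8986

Δn = (moles gaseous products) − (moles gaseous reactants) = 0
T = 913 K; RT = 0.0821 × 913 = 74.9573
Kp = Kc·(RT)^Δn = 0.8986 × (74.9573)^0 = 0.8986 × 1 = 0.8986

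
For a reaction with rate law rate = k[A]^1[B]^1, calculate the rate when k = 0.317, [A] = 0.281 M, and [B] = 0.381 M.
0.03394 M/s

rate = k·[A]^1·[B]^1 = 0.317·(0.281)^1·(0.381)^1 = 0.317·0.281·0.381 = 0.03394 M/s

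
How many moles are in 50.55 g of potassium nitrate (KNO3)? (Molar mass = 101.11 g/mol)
Moles = 50.55 g ÷ 101.11 g/mol = 0.5 mol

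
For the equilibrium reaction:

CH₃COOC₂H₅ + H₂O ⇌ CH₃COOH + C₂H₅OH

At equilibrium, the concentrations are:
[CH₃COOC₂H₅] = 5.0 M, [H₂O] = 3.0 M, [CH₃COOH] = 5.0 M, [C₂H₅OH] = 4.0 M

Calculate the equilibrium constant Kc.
K_c = 1.3333

Kc = ([CH₃COOH] × [C₂H₅OH]) / ([CH₃COOC₂H₅] × [H₂O])
   = ((5.0)·(4.0)) / ((5.0)·(3.0))
   = 20 / 15 = 1.3333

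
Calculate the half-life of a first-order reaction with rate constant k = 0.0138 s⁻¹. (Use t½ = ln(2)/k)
50.23 s

t½ = ln(2)/k = 0.6931/0.0138 = 50.23 s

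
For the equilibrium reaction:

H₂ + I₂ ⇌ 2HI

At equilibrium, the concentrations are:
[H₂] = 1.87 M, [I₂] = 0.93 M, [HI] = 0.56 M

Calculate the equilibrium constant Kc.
K_c = 0.1803

Kc = ([HI]^2) / ([H₂] × [I₂])
   = ((0.56)^2) / ((1.87)·(0.93))
   = 0.3136 / 1.7391 = 0.1803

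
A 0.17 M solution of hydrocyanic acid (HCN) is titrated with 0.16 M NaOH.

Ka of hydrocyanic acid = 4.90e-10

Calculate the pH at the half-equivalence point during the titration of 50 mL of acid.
pH = pKa = 9.31

At the half-equivalence point, [HA] = [A⁻], so by Henderson–Hasselbalch pH = pKa + log(1) = pKa.
pKa = −log(4.90e-10) = 9.31.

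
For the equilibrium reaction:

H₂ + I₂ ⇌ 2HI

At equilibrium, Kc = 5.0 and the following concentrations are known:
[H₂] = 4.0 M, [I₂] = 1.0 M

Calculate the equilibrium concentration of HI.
[HI] = 4.4721 M

Kc = ([HI]^2) / ([H₂] × [I₂]) = 5.0
[HI]^2 = Kc · (reactant terms)/(other product terms) = 5.0 · 4 / 1 = 20
[HI] = (20)^(1/2) = 4.4721 M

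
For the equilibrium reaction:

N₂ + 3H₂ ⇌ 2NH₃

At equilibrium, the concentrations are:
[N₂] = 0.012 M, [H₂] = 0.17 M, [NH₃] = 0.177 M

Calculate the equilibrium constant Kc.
K_c = 5.31e+02

Kc = ([NH₃]^2) / ([N₂] × [H₂]^3)
   = ((0.177)^2) / ((0.012)·(0.17)^3)
   = 0.031329 / 5.8956e-05 = 5.31e+02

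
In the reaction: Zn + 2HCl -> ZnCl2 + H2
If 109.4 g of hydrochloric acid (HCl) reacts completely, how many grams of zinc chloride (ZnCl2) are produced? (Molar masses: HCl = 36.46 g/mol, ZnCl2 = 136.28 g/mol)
Moles of HCl = 109.4 g ÷ 36.46 g/mol = 3.00055 mol
Mole ratio: 1 mol ZnCl2 / 2 mol HCl
Moles of ZnCl2 = 3.00055 × (1/2) = 1.50027 mol
Mass of ZnCl2 = 1.50027 mol × 136.28 g/mol = 204.5 g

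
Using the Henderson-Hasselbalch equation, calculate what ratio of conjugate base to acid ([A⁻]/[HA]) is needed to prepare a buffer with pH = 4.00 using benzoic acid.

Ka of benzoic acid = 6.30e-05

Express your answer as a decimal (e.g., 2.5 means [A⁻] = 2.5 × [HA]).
[A⁻]/[HA] = 0.630

pKa = −log(6.30e-05) = 4.2007. pH = pKa + log([A⁻]/[HA]). 4.00 = 4.2007 + log(ratio). log(ratio) = 4.00 − 4.2007 = -0.2007. ratio = 10^(-0.2007) = 0.630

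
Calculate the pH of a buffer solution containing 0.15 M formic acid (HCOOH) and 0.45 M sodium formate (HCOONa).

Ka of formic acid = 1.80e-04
pH = 4.22

pKa = -log(1.80e-04) = 3.74. pH = pKa + log([A⁻]/[HA]) = 3.74 + log(0.45/0.15)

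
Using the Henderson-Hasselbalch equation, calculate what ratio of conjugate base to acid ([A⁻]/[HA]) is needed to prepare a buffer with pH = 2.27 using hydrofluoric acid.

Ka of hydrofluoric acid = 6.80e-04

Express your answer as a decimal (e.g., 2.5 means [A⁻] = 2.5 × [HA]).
[A⁻]/[HA] = 0.127

pKa = −log(6.80e-04) = 3.1675. pH = pKa + log([A⁻]/[HA]). 2.27 = 3.1675 + log(ratio). log(ratio) = 2.27 − 3.1675 = -0.8975. ratio = 10^(-0.8975) = 0.127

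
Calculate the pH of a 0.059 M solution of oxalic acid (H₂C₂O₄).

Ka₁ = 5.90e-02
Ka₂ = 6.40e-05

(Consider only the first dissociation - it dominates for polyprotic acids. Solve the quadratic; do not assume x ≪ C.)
pH = 1.44

x² + Ka₁·x − Ka₁·C = 0 with Ka₁ = 5.90e-02, C = 0.059.
x = (−Ka₁ + √(Ka₁² + 4·Ka₁·C))/2 = 3.6464e-02 M, so pH = 1.44.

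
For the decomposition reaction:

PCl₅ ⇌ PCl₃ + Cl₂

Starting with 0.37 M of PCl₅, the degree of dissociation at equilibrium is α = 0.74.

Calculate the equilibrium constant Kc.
K_c = 0.7793

x = α·[A]₀ = 0.74 × 0.37 = 0.2738 M dissociated.
At eq: [PCl₅] = 0.37 − 0.2738 = 0.0962 M; [PCl₃] = [Cl₂] = x = 0.2738 M.
Kc = [PCl₃][Cl₂]/[PCl₅] = (0.2738)²/0.0962 = 0.7793.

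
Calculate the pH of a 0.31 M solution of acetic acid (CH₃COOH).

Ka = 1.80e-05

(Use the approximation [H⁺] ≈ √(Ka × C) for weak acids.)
pH = 2.63

[H⁺] = √(Ka × C) = √(1.80e-05 × 0.31) = 2.3622e-03. pH = -log(2.3622e-03)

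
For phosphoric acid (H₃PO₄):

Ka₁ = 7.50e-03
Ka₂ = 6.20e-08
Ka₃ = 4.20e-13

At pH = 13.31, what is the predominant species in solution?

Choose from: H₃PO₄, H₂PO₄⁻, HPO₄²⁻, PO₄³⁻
PO₄³⁻

pKa1 = 2.12, pKa2 = 7.21, pKa3 = 12.38. Each pKa is the crossover between adjacent species; pH = 13.31 lies in the region where PO₄³⁻ predominates.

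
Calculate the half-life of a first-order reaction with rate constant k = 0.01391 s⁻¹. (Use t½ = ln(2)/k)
49.83 s

t½ = ln(2)/k = 0.6931/0.01391 = 49.83 s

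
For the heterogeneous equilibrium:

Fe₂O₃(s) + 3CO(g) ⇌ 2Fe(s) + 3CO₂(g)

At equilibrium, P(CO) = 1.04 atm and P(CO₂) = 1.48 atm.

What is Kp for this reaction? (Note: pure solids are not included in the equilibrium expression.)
K_p = 2.882

Solids (Fe₂O₃, Fe) are excluded.
Kp = P(CO₂)³/P(CO)³ = (1.48)³/(1.04)³ = 3.242/1.125 = 2.882.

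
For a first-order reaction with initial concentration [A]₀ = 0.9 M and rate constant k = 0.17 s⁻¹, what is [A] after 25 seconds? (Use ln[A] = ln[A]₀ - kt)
0.0128 M

ln[A] = ln[A]₀ - k·t = ln(0.9) - (0.17)·(25) = -0.1054 - 4.2500 = -4.3554
[A] = e^(-4.3554) = 0.0128 M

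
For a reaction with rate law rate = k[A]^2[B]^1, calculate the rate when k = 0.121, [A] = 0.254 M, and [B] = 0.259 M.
0.002022 M/s

rate = k·[A]^2·[B]^1 = 0.121·(0.254)^2·(0.259)^1 = 0.121·0.064516·0.259 = 0.002022 M/s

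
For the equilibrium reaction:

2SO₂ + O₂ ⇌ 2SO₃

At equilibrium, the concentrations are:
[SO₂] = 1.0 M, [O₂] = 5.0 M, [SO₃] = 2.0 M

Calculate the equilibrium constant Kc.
K_c = 0.8000

Kc = ([SO₃]^2) / ([SO₂]^2 × [O₂])
   = ((2.0)^2) / ((1.0)^2·(5.0))
   = 4 / 5 = 0.8000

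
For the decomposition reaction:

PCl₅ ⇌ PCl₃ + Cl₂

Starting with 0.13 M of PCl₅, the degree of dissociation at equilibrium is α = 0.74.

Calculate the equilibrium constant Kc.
K_c = 0.2738

x = α·[A]₀ = 0.74 × 0.13 = 0.0962 M dissociated.
At eq: [PCl₅] = 0.13 − 0.0962 = 0.0338 M; [PCl₃] = [Cl₂] = x = 0.0962 M.
Kc = [PCl₃][Cl₂]/[PCl₅] = (0.0962)²/0.0338 = 0.2738.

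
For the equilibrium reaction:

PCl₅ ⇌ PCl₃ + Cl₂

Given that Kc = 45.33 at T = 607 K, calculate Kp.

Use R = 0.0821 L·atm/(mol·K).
K_p = 2.26e+03

Δn = (moles gaseous products) − (moles gaseous reactants) = 1
T = 607 K; RT = 0.0821 × 607 = 49.8347
Kp = Kc·(RT)^Δn = 45.33 × (49.8347)^1 = 45.33 × 49.8347 = 2.26e+03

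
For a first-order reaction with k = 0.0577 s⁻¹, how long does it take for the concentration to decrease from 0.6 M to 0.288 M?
12.72 s

From ln[A] = ln[A]₀ - k·t: t = ln([A]₀/[A])/k = ln(0.6/0.288)/0.0577 = ln(2.0833)/0.0577 = 0.7340/0.0577 = 12.72 s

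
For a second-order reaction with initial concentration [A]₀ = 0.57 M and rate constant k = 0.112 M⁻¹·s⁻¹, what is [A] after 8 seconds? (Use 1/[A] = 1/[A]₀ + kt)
0.3773 M

1/[A] = 1/[A]₀ + k·t = 1/0.57 + (0.112)·(8) = 1.7544 + 0.8960 = 2.6504
[A] = 1/2.6504 = 0.3773 M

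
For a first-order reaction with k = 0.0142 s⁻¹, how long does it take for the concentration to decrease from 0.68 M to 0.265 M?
66.36 s

From ln[A] = ln[A]₀ - k·t: t = ln([A]₀/[A])/k = ln(0.68/0.265)/0.0142 = ln(2.5660)/0.0142 = 0.9424/0.0142 = 66.36 s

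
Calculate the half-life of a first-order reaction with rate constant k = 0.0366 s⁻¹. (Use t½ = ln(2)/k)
18.94 s

t½ = ln(2)/k = 0.6931/0.0366 = 18.94 s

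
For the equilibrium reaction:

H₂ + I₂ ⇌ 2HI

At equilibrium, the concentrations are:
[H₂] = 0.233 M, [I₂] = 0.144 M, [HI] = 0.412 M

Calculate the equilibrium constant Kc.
K_c = 5.0591

Kc = ([HI]^2) / ([H₂] × [I₂])
   = ((0.412)^2) / ((0.233)·(0.144))
   = 0.16974 / 0.033552 = 5.0591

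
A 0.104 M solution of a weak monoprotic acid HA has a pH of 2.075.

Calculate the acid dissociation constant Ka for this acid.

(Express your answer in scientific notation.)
K_a = 7.41e-04

[H⁺] = 10^(−pH) = 10^(−2.075) = 8.414e-03 M. For HA ⇌ H⁺ + A⁻, Ka = x²/(C − x) = (8.414e-03)²/(0.104 − 8.414e-03) = 7.41e-04.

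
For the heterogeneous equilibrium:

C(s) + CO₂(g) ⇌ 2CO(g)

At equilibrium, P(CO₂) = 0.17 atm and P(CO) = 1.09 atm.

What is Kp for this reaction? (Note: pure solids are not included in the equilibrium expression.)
K_p = 6.989

Solid C is excluded.
Kp = P(CO)²/P(CO₂) = (1.09)²/0.17 = 1.188/0.17 = 6.989.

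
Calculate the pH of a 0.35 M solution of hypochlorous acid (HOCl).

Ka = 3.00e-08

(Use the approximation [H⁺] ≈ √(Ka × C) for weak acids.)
pH = 3.99

[H⁺] = √(Ka × C) = √(3.00e-08 × 0.35) = 1.0247e-04. pH = -log(1.0247e-04)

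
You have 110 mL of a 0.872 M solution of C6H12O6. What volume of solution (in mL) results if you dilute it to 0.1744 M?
Using M₁V₁ = M₂V₂:
0.872 × 110 = 0.1744 × V₂
V₂ = (0.872 × 110) / 0.1744 = 550 mL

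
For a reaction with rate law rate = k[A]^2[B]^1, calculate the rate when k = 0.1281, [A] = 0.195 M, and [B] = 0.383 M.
0.001866 M/s

rate = k·[A]^2·[B]^1 = 0.1281·(0.195)^2·(0.383)^1 = 0.1281·0.038025·0.383 = 0.001866 M/s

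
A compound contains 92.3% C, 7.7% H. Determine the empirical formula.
Moles of C = 92.3 g / 12.01 g/mol = 7.685 mol
Moles of H = 7.7 g / 1.008 g/mol = 7.639 mol

Smallest moles = 7.639
Divide all by smallest:
C: 7.685 / 7.639 = 1.01
H: 7.639 / 7.639 = 1.00

Empirical formula: CH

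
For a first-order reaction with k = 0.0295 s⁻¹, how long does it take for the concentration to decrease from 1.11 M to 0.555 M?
23.50 s

From ln[A] = ln[A]₀ - k·t: t = ln([A]₀/[A])/k = ln(1.11/0.555)/0.0295 = ln(2.0000)/0.0295 = 0.6931/0.0295 = 23.50 s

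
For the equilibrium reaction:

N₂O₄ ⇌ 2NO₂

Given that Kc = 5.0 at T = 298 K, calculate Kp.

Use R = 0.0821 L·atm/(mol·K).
K_p = 122.3290

Δn = (moles gaseous products) − (moles gaseous reactants) = 1
T = 298 K; RT = 0.0821 × 298 = 24.4658
Kp = Kc·(RT)^Δn = 5.0 × (24.4658)^1 = 5.0 × 24.4658 = 122.3290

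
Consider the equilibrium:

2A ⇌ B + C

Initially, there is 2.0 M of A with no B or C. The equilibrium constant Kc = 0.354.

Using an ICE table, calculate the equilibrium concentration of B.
[B] = 0.543 M

ICE: [A] = 2.0 − 2x, [B] = [C] = x.
Kc = x²/(2.0 − 2x)² = 0.354 ⇒ √Kc = x/(2.0 − 2x).
x = √0.354·2.0/(1 + 2√0.354) = 0.59498·2.0/2.19 = 0.54337.
[B] = x = 0.543 M.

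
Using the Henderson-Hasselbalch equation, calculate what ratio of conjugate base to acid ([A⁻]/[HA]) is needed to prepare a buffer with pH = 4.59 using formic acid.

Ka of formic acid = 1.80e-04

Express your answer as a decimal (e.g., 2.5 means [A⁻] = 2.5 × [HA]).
[A⁻]/[HA] = 7.003

pKa = −log(1.80e-04) = 3.7447. pH = pKa + log([A⁻]/[HA]). 4.59 = 3.7447 + log(ratio). log(ratio) = 4.59 − 3.7447 = 0.8453. ratio = 10^(0.8453) = 7.003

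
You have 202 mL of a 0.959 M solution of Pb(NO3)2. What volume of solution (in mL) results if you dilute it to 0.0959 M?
Using M₁V₁ = M₂V₂:
0.959 × 202 = 0.0959 × V₂
V₂ = (0.959 × 202) / 0.0959 = 2020 mL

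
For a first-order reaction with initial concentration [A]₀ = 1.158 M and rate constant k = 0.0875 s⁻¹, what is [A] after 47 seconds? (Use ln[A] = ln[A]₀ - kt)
0.0190 M

ln[A] = ln[A]₀ - k·t = ln(1.158) - (0.0875)·(47) = 0.1467 - 4.1125 = -3.9658
[A] = e^(-3.9658) = 0.0190 M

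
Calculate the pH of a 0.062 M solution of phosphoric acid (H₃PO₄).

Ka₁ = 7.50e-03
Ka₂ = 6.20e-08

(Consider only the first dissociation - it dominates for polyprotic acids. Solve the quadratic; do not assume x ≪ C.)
pH = 1.74

x² + Ka₁·x − Ka₁·C = 0 with Ka₁ = 7.50e-03, C = 0.062.
x = (−Ka₁ + √(Ka₁² + 4·Ka₁·C))/2 = 1.8137e-02 M, so pH = 1.74.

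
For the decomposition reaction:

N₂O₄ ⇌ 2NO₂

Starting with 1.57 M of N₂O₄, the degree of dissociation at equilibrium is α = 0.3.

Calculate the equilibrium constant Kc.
K_c = 0.8074

x = α·[A]₀ = 0.3 × 1.57 = 0.471 M dissociated.
At eq: [N₂O₄] = 1.57 − 0.471 = 1.099 M; [NO₂] = 2x = 0.942 M.
Kc = [NO₂]²/[N₂O₄] = (0.942)²/1.099 = 0.8074.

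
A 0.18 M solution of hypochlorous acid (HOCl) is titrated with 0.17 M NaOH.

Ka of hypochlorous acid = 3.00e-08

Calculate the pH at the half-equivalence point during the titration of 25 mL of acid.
pH = pKa = 7.52

At the half-equivalence point, [HA] = [A⁻], so by Henderson–Hasselbalch pH = pKa + log(1) = pKa.
pKa = −log(3.00e-08) = 7.52.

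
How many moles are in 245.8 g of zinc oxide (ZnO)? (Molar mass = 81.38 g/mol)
Moles = 245.8 g ÷ 81.38 g/mol = 3.02 mol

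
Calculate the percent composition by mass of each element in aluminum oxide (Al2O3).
Al: 52.92%, O: 47.08%

Molar mass of Al2O3 = 101.96 g/mol
% Al = (2 × 26.98) / 101.96 × 100% = 53.96 / 101.96 × 100% = 52.92%
% O = (3 × 16.0) / 101.96 × 100% = 48 / 101.96 × 100% = 47.08%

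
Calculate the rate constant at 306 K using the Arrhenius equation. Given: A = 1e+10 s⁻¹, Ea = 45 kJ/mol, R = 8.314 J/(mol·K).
2.08e+02 s⁻¹

k = A·exp(-Ea/(R·T)) = 1e+10·exp(-45000/(8.314·306)) = 1e+10·exp(-17.6881) = 1e+10·2.0805e-08 = 2.08e+02 s⁻¹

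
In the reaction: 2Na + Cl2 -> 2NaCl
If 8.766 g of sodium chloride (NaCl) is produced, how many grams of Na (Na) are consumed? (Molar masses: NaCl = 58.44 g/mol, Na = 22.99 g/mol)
Moles of NaCl = 8.766 g ÷ 58.44 g/mol = 0.15 mol
Mole ratio: 2 mol Na / 2 mol NaCl
Moles of Na = 0.15 × (2/2) = 0.15 mol
Mass of Na = 0.15 mol × 22.99 g/mol = 3.448 g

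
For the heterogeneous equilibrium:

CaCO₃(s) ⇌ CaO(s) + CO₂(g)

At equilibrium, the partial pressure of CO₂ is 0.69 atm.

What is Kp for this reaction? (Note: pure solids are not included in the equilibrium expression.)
K_p = 0.69

Solids (CaCO₃, CaO) have activity 1 and are excluded.
Kp = P(CO₂) = 0.69.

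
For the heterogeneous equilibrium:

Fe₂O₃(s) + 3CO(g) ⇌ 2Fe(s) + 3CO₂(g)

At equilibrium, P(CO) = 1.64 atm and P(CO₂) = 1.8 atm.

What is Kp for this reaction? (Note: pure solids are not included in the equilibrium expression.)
K_p = 1.322

Solids (Fe₂O₃, Fe) are excluded.
Kp = P(CO₂)³/P(CO)³ = (1.8)³/(1.64)³ = 5.832/4.411 = 1.322.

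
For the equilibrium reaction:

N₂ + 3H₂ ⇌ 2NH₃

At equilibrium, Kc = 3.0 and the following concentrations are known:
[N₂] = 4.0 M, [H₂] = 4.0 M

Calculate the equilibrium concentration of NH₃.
[NH₃] = 27.7128 M

Kc = ([NH₃]^2) / ([N₂] × [H₂]^3) = 3.0
[NH₃]^2 = Kc · (reactant terms)/(other product terms) = 3.0 · 256 / 1 = 768
[NH₃] = (768)^(1/2) = 27.7128 M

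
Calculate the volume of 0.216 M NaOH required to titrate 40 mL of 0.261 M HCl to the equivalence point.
V_{base} = 48.3 mL

At equivalence: moles acid = moles base.
moles HCl = 0.261 M × 0.04 L = 0.01044 mol
V_NaOH = 0.01044 mol ÷ 0.216 M = 0.04833 L = 48.3 mL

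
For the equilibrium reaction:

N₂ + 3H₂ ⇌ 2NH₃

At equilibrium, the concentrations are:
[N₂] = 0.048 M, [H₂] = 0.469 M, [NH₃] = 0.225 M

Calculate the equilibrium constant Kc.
K_c = 10.2236

Kc = ([NH₃]^2) / ([N₂] × [H₂]^3)
   = ((0.225)^2) / ((0.048)·(0.469)^3)
   = 0.050625 / 0.0049518 = 10.2236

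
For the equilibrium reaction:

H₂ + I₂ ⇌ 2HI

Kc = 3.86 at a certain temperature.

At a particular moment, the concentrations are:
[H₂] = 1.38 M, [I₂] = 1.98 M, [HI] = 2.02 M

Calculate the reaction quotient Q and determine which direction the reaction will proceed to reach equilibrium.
Q = 1.493, Q < K, reaction proceeds forward (toward products)

Q = ([HI]^2) / ([H₂] × [I₂])
  = ((2.02)^2) / ((1.38)·(1.98)) = 4.0804/2.7324 = 1.493
Since Q = 1.493 < Kc = 3.86, the reaction proceeds forward (toward products) to reach equilibrium.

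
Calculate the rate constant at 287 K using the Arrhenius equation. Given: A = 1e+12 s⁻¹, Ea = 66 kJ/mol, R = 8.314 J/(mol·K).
9.71e-01 s⁻¹

k = A·exp(-Ea/(R·T)) = 1e+12·exp(-66000/(8.314·287)) = 1e+12·exp(-27.6600) = 1e+12·9.7145e-13 = 9.71e-01 s⁻¹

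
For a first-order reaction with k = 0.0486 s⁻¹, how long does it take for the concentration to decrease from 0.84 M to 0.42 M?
14.26 s

From ln[A] = ln[A]₀ - k·t: t = ln([A]₀/[A])/k = ln(0.84/0.42)/0.0486 = ln(2.0000)/0.0486 = 0.6931/0.0486 = 14.26 s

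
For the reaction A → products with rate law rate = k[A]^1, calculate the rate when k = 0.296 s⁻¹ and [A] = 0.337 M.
0.09975 M/s

rate = k·[A]^1 = 0.296·(0.337)^1 = 0.296·0.337 = 0.09975 M/s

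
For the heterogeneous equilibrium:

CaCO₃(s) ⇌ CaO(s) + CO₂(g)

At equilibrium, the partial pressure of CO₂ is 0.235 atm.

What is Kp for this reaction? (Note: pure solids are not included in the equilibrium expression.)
K_p = 0.235

Solids (CaCO₃, CaO) have activity 1 and are excluded.
Kp = P(CO₂) = 0.235.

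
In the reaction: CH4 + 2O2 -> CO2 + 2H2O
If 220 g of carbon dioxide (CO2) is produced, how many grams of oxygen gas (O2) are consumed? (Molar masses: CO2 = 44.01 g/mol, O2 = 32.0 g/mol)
Moles of CO2 = 220 g ÷ 44.01 g/mol = 4.99886 mol
Mole ratio: 2 mol O2 / 1 mol CO2
Moles of O2 = 4.99886 × (2/1) = 9.99773 mol
Mass of O2 = 9.99773 mol × 32.0 g/mol = 319.9 g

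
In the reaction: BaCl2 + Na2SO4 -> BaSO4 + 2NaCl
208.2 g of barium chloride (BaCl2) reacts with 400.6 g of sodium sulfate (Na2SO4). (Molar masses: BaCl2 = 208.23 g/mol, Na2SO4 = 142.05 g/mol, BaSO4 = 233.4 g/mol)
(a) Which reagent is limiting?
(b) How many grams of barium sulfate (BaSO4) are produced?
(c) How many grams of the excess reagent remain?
(a) BaCl2, (b) 233.4 g, (c) 258.6 g

Moles of BaCl2 = 208.2 g ÷ 208.23 g/mol = 0.999856 mol
Moles of Na2SO4 = 400.6 g ÷ 142.05 g/mol = 2.82013 mol
Moles ÷ coefficient: BaCl2: 0.999856/1 = 0.9999, Na2SO4: 2.82013/1 = 2.82
(a) BaCl2 has the smaller value, so BaCl2 is the limiting reagent.
(b) Moles of BaSO4 = 0.999856 mol BaCl2 × (1/1) = 0.999856 mol; mass = 0.999856 mol × 233.4 g/mol = 233.4 g
(c) Na2SO4 consumed = 0.999856 × (1/1) = 0.999856 mol; remaining = 2.82013 − 0.999856 = 1.82028 mol; mass = 1.82028 mol × 142.05 g/mol = 258.6 g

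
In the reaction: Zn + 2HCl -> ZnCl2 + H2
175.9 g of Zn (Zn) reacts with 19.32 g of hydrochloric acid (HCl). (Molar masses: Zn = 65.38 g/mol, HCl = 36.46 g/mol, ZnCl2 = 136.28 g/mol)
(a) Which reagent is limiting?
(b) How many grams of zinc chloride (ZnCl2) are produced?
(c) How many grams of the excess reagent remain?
(a) HCl, (b) 36.11 g, (c) 158.6 g

Moles of Zn = 175.9 g ÷ 65.38 g/mol = 2.69043 mol
Moles of HCl = 19.32 g ÷ 36.46 g/mol = 0.529896 mol
Moles ÷ coefficient: Zn: 2.69043/1 = 2.69, HCl: 0.529896/2 = 0.2649
(a) HCl has the smaller value, so HCl is the limiting reagent.
(b) Moles of ZnCl2 = 0.529896 mol HCl × (1/2) = 0.264948 mol; mass = 0.264948 mol × 136.28 g/mol = 36.11 g
(c) Zn consumed = 0.529896 × (1/2) = 0.264948 mol; remaining = 2.69043 − 0.264948 = 2.42548 mol; mass = 2.42548 mol × 65.38 g/mol = 158.6 g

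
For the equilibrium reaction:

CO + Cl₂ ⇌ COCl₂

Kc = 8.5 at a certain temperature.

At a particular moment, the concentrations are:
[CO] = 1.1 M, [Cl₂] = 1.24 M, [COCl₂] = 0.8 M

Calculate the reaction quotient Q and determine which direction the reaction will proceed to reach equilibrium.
Q = 0.587, Q < K, reaction proceeds forward (toward products)

Q = ([COCl₂]) / ([CO] × [Cl₂])
  = ((0.8)) / ((1.1)·(1.24)) = 0.8/1.364 = 0.5865
Since Q = 0.5865 < Kc = 8.5, the reaction proceeds forward (toward products) to reach equilibrium.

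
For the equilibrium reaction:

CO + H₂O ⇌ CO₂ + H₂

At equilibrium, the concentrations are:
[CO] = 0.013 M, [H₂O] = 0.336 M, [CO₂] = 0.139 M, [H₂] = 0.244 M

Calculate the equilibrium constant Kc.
K_c = 7.7647

Kc = ([CO₂] × [H₂]) / ([CO] × [H₂O])
   = ((0.139)·(0.244)) / ((0.013)·(0.336))
   = 0.033916 / 0.004368 = 7.7647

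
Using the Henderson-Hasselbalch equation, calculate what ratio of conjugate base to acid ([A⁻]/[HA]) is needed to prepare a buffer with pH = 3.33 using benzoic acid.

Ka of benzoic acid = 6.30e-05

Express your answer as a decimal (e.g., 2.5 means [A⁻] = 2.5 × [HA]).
[A⁻]/[HA] = 0.135

pKa = −log(6.30e-05) = 4.2007. pH = pKa + log([A⁻]/[HA]). 3.33 = 4.2007 + log(ratio). log(ratio) = 3.33 − 4.2007 = -0.8707. ratio = 10^(-0.8707) = 0.135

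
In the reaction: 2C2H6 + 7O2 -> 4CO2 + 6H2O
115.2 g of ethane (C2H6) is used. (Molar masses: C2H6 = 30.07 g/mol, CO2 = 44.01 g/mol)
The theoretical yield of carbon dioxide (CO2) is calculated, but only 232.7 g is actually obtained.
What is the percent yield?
Moles of C2H6 = 115.2 g ÷ 30.07 g/mol = 3.83106 mol
Mole ratio: 4 mol CO2 / 2 mol C2H6
Moles of CO2 = 3.83106 × (4/2) = 7.66212 mol
Theoretical yield = 7.66212 mol × 44.01 g/mol = 337.21 g
Actual yield = 232.7 g
Percent yield = (232.7 / 337.21) × 100% = 69.0%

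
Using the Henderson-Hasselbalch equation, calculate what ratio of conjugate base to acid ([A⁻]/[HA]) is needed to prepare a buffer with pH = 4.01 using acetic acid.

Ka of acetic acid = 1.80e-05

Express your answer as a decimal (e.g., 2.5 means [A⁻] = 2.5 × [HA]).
[A⁻]/[HA] = 0.184

pKa = −log(1.80e-05) = 4.7447. pH = pKa + log([A⁻]/[HA]). 4.01 = 4.7447 + log(ratio). log(ratio) = 4.01 − 4.7447 = -0.7347. ratio = 10^(-0.7347) = 0.184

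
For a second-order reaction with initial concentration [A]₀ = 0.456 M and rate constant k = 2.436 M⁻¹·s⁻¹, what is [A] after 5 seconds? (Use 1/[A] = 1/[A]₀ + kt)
0.0696 M

1/[A] = 1/[A]₀ + k·t = 1/0.456 + (2.436)·(5) = 2.1930 + 12.1800 = 14.3730
[A] = 1/14.3730 = 0.0696 M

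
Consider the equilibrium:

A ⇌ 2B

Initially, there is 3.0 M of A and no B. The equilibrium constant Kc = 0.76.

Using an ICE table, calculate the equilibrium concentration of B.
[B] = 1.332 M

ICE: [A] = 3.0 − x, [B] = 2x.
Kc = (2x)²/(3.0 − x) = 0.76 ⇒ 4x² + 0.76x − 2.28 = 0.
x = (−0.76 + √(0.76² + 4·4·2.28))/(2·4) = (−0.76 + √37.058)/8 = 0.66594.
[B] = 2x = 1.332 M.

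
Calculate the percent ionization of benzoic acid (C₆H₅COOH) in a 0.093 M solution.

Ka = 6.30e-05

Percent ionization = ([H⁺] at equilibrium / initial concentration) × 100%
Percent ionization = 2.57%

Let x = [H⁺]. Ka = x²/(C - x) ⇒ x² + (6.30e-05)x - (6.30e-05)(0.093) = 0. x = 2.3892e-03. Percent = (2.3892e-03/0.093) × 100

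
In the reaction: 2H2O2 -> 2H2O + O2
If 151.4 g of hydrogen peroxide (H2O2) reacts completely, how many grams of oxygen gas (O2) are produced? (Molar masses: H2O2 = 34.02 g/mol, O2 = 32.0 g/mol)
Moles of H2O2 = 151.4 g ÷ 34.02 g/mol = 4.45032 mol
Mole ratio: 1 mol O2 / 2 mol H2O2
Moles of O2 = 4.45032 × (1/2) = 2.22516 mol
Mass of O2 = 2.22516 mol × 32.0 g/mol = 71.21 g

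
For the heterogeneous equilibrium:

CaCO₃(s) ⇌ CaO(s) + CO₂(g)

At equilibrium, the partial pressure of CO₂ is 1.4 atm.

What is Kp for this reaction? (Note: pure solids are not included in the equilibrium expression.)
K_p = 1.4

Solids (CaCO₃, CaO) have activity 1 and are excluded.
Kp = P(CO₂) = 1.4.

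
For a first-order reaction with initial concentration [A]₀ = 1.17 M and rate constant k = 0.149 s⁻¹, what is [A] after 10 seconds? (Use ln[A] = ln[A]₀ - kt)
0.2637 M

ln[A] = ln[A]₀ - k·t = ln(1.17) - (0.149)·(10) = 0.1570 - 1.4900 = -1.3330
[A] = e^(-1.3330) = 0.2637 M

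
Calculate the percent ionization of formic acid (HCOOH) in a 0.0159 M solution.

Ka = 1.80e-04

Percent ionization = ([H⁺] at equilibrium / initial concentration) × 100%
Percent ionization = 10.1%

Let x = [H⁺]. Ka = x²/(C - x) ⇒ x² + (1.80e-04)x - (1.80e-04)(0.0159) = 0. x = 1.6041e-03. Percent = (1.6041e-03/0.0159) × 100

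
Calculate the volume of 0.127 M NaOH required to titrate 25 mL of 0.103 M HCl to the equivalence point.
V_{base} = 20.3 mL

At equivalence: moles acid = moles base.
moles HCl = 0.103 M × 0.025 L = 0.002575 mol
V_NaOH = 0.002575 mol ÷ 0.127 M = 0.02028 L = 20.3 mL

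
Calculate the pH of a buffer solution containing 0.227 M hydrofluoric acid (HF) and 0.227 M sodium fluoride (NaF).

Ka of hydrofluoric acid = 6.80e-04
pH = 3.17

pKa = -log(6.80e-04) = 3.17. pH = pKa + log([A⁻]/[HA]) = 3.17 + log(0.227/0.227)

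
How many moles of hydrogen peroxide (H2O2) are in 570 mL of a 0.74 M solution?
Moles = Molarity × Volume (L)
Moles = 0.74 M × 0.57 L = 0.4218 mol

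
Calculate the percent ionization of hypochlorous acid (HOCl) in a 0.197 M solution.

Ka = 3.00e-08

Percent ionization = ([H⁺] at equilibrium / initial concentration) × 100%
Percent ionization = 0.039%

Let x = [H⁺]. Ka = x²/(C - x) ⇒ x² + (3.00e-08)x - (3.00e-08)(0.197) = 0. x = 7.6862e-05. Percent = (7.6862e-05/0.197) × 100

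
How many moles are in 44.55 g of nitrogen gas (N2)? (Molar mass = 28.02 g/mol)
Moles = 44.55 g ÷ 28.02 g/mol = 1.59 mol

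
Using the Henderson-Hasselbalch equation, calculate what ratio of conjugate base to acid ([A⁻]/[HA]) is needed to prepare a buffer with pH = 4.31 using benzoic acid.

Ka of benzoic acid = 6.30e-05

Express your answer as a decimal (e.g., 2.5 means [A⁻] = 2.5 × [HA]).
[A⁻]/[HA] = 1.286

pKa = −log(6.30e-05) = 4.2007. pH = pKa + log([A⁻]/[HA]). 4.31 = 4.2007 + log(ratio). log(ratio) = 4.31 − 4.2007 = 0.1093. ratio = 10^(0.1093) = 1.286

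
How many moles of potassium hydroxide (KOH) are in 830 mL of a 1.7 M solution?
Moles = Molarity × Volume (L)
Moles = 1.7 M × 0.83 L = 1.411 mol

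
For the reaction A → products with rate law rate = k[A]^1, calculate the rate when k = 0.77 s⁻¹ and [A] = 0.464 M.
0.3573 M/s

rate = k·[A]^1 = 0.77·(0.464)^1 = 0.77·0.464 = 0.3573 M/s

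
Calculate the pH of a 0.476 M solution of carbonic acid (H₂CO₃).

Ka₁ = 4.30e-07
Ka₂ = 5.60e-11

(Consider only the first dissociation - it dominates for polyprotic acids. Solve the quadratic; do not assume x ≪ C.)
pH = 3.34

x² + Ka₁·x − Ka₁·C = 0 with Ka₁ = 4.30e-07, C = 0.476.
x = (−Ka₁ + √(Ka₁² + 4·Ka₁·C))/2 = 4.5220e-04 M, so pH = 3.34.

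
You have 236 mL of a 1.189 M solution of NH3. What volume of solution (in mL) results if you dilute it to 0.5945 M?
Using M₁V₁ = M₂V₂:
1.189 × 236 = 0.5945 × V₂
V₂ = (1.189 × 236) / 0.5945 = 472 mL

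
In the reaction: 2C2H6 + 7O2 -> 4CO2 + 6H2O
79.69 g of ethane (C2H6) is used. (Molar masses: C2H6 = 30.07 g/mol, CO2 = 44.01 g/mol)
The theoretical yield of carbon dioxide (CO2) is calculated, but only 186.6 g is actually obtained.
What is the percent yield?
Moles of C2H6 = 79.69 g ÷ 30.07 g/mol = 2.65015 mol
Mole ratio: 4 mol CO2 / 2 mol C2H6
Moles of CO2 = 2.65015 × (4/2) = 5.3003 mol
Theoretical yield = 5.3003 mol × 44.01 g/mol = 233.27 g
Actual yield = 186.6 g
Percent yield = (186.6 / 233.27) × 100% = 80.0%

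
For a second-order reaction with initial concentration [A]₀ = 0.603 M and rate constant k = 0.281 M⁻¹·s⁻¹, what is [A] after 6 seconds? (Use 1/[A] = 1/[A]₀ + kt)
0.2990 M

1/[A] = 1/[A]₀ + k·t = 1/0.603 + (0.281)·(6) = 1.6584 + 1.6860 = 3.3444
[A] = 1/3.3444 = 0.2990 M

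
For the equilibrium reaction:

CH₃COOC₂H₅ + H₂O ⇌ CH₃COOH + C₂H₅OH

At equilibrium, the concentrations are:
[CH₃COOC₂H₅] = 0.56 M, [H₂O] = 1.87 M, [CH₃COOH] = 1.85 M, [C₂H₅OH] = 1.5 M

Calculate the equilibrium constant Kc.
K_c = 2.6499

Kc = ([CH₃COOH] × [C₂H₅OH]) / ([CH₃COOC₂H₅] × [H₂O])
   = ((1.85)·(1.5)) / ((0.56)·(1.87))
   = 2.775 / 1.0472 = 2.6499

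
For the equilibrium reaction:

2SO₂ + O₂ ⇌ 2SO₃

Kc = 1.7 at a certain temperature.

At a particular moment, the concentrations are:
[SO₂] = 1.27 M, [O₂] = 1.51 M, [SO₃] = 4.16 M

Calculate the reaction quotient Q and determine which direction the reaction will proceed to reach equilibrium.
Q = 7.106, Q > K, reaction proceeds reverse (toward reactants)

Q = ([SO₃]^2) / ([SO₂]^2 × [O₂])
  = ((4.16)^2) / ((1.27)^2·(1.51)) = 17.306/2.4355 = 7.106
Since Q = 7.106 > Kc = 1.7, the reaction proceeds reverse (toward reactants) to reach equilibrium.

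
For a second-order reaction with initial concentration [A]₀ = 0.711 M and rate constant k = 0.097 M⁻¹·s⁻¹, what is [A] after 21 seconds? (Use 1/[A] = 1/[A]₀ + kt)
0.2904 M

1/[A] = 1/[A]₀ + k·t = 1/0.711 + (0.097)·(21) = 1.4065 + 2.0370 = 3.4435
[A] = 1/3.4435 = 0.2904 M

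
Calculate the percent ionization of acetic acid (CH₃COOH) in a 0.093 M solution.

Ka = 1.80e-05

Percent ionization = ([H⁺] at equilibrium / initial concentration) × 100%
Percent ionization = 1.38%

Let x = [H⁺]. Ka = x²/(C - x) ⇒ x² + (1.80e-05)x - (1.80e-05)(0.093) = 0. x = 1.2849e-03. Percent = (1.2849e-03/0.093) × 100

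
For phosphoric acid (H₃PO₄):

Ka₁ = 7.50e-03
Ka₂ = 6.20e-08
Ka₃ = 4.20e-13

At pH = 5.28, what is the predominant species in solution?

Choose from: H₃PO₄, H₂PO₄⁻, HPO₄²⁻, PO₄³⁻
H₂PO₄⁻

pKa1 = 2.12, pKa2 = 7.21, pKa3 = 12.38. Each pKa is the crossover between adjacent species; pH = 5.28 lies in the region where H₂PO₄⁻ predominates.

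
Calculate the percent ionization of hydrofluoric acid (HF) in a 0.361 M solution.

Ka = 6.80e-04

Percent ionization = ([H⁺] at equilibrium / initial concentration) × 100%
Percent ionization = 4.25%

Let x = [H⁺]. Ka = x²/(C - x) ⇒ x² + (6.80e-04)x - (6.80e-04)(0.361) = 0. x = 1.5331e-02. Percent = (1.5331e-02/0.361) × 100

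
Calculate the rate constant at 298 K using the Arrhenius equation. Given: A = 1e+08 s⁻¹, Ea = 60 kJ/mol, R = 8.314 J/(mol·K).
3.04e-03 s⁻¹

k = A·exp(-Ea/(R·T)) = 1e+08·exp(-60000/(8.314·298)) = 1e+08·exp(-24.2173) = 1e+08·3.0379e-11 = 3.04e-03 s⁻¹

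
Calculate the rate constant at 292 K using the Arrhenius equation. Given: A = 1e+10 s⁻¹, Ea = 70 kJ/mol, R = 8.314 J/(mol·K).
3.00e-03 s⁻¹

k = A·exp(-Ea/(R·T)) = 1e+10·exp(-70000/(8.314·292)) = 1e+10·exp(-28.8340) = 1e+10·3.0029e-13 = 3.00e-03 s⁻¹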